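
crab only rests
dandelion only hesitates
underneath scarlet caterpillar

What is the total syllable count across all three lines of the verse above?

Line 1: "crab only rests": 1+2+1 = 4
Line 2: "dandelion only hesitates": 4+2+3 = 9
Line 3: "underneath scarlet caterpillar": 3+2+4 = 9
Total: 4 + 9 + 9 = 22

22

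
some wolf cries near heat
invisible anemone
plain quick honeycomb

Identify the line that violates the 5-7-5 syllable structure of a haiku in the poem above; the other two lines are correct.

Line 1: some (1), wolf (1), cries (1), near (1), heat (1) → 5 ✓
Line 2: invisible (4), anemone (4) → 8 (expected 7)
Line 3: plain (1), quick (1), honeycomb (3) → 5 ✓

The second line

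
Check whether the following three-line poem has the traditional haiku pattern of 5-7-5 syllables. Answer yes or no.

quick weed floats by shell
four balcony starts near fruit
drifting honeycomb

Line 1: quick(1) + weed(1) + floats(1) + by(1) + shell(1) = 5 ✓
Line 2: four(1) + balcony(3) + starts(1) + near(1) + fruit(1) = 7 ✓
Line 3: drifting(2) + honeycomb(3) = 5 ✓

Yes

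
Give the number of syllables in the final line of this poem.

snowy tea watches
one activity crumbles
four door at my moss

The final line: four (1), door (1), at (1), my (1), moss (1) → 5

5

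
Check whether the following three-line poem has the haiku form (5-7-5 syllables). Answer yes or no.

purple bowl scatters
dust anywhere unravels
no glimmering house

Line 1: purple(2) + bowl(1) + scatters(2) = 5 ✓
Line 2: dust(1) + anywhere(3) + unravels(3) = 7 ✓
Line 3: no(1) + glimmering(3) + house(1) = 5 ✓

Yes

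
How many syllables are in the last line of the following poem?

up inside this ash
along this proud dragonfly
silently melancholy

The last line: "silently melancholy": 3+4 = 7

7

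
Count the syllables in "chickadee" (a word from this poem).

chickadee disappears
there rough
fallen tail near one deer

3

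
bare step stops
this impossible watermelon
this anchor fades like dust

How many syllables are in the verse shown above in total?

Line 1: bare (1), step (1), stops (1) → 3
Line 2: this (1), impossible (4), watermelon (4) → 9
Line 3: this (1), anchor (2), fades (1), like (1), dust (1) → 6
Total: 3 + 9 + 6 = 18

18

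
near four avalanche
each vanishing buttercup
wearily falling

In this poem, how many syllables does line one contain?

5

Line one: near(1) + four(1) + avalanche(3) = 5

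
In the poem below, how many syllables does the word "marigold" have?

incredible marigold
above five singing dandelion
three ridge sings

3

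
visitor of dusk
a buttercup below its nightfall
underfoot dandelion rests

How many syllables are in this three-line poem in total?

Line 1: visitor(3) + of(1) + dusk(1) = 5
Line 2: a(1) + buttercup(3) + below(2) + its(1) + nightfall(2) = 9
Line 3: underfoot(3) + dandelion(4) + rests(1) = 8
Total: 5 + 9 + 8 = 22

22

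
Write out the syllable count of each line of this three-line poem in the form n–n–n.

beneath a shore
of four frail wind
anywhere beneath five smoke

4–4–7

Line 1: beneath (2), a (1), shore (1) → 4
Line 2: of (1), four (1), frail (1), wind (1) → 4
Line 3: anywhere (3), beneath (2), five (1), smoke (1) → 7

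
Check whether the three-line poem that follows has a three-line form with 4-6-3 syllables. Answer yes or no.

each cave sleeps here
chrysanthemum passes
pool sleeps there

Line 1: each (1), cave (1), sleeps (1), here (1) → 4 ✓
Line 2: chrysanthemum (4), passes (2) → 6 ✓
Line 3: pool (1), sleeps (1), there (1) → 3 ✓

Yes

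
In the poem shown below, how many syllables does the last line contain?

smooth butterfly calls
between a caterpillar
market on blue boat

The last line: "market on blue boat": 2+1+1+1 = 5

5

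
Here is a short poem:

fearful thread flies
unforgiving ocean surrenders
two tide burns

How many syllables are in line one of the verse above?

4

Line one: "fearful thread flies": 2+1+1 = 4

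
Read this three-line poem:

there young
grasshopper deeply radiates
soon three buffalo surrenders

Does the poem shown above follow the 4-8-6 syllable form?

Line 1: there(1) + young(1) = 2 (expected 4)
Line 2: grasshopper(3) + deeply(2) + radiates(3) = 8 ✓
Line 3: soon(1) + three(1) + buffalo(3) + surrenders(3) = 8 (expected 6)

No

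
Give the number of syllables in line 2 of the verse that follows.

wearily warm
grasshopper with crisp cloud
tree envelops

6

Line 2: "grasshopper with crisp cloud": 3+1+1+1 = 6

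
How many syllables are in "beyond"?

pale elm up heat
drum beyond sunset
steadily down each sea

2

"beyond" has 2 syllables.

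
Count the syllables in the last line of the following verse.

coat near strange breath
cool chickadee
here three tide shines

The last line: "here three tide shines": 1+1+1+1 = 4

4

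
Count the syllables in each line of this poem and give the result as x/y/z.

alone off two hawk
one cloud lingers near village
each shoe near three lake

5/7/5

Line 1: alone (2), off (1), two (1), hawk (1) → 5
Line 2: one (1), cloud (1), lingers (2), near (1), village (2) → 7
Line 3: each (1), shoe (1), near (1), three (1), lake (1) → 5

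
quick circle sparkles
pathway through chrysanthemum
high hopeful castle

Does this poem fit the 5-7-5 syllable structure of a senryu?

Yes

Line 1: quick (1), circle (2), sparkles (2) → 5 ✓
Line 2: pathway (2), through (1), chrysanthemum (4) → 7 ✓
Line 3: high (1), hopeful (2), castle (2) → 5 ✓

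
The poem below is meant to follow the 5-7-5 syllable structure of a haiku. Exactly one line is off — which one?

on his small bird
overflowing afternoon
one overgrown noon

Line 1: on(1) + his(1) + small(1) + bird(1) = 4 (expected 5)
Line 2: overflowing(4) + afternoon(3) = 7 ✓
Line 3: one(1) + overgrown(3) + noon(1) = 5 ✓

Line 1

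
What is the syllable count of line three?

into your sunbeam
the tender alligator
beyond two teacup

Line three: beyond(2) + two(1) + teacup(2) = 5

5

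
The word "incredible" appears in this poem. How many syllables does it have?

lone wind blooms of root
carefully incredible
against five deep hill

4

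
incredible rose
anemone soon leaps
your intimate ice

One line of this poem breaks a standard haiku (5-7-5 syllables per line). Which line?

Line 2

Line 1: "incredible rose": 4+1 = 5 ✓
Line 2: "anemone soon leaps": 4+1+1 = 6 (expected 7)
Line 3: "your intimate ice": 1+3+1 = 5 ✓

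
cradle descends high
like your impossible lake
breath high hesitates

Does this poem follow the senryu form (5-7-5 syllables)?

Yes

Line 1: "cradle descends high": 2+2+1 = 5 ✓
Line 2: "like your impossible lake": 1+1+4+1 = 7 ✓
Line 3: "breath high hesitates": 1+1+3 = 5 ✓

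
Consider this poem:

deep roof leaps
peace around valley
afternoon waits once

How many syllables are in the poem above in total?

13

Line 1: "deep roof leaps": 1+1+1 = 3
Line 2: "peace around valley": 1+2+2 = 5
Line 3: "afternoon waits once": 3+1+1 = 5
Total: 3 + 5 + 5 = 13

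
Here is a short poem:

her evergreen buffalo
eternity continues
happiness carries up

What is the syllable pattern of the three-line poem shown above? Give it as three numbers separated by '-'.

Line 1: her (1), evergreen (3), buffalo (3) → 7
Line 2: eternity (4), continues (3) → 7
Line 3: happiness (3), carries (2), up (1) → 6

7-7-6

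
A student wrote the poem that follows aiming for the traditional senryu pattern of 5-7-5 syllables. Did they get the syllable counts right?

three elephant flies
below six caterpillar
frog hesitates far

Line 1: three (1), elephant (3), flies (1) → 5 ✓
Line 2: below (2), six (1), caterpillar (4) → 7 ✓
Line 3: frog (1), hesitates (3), far (1) → 5 ✓

Yes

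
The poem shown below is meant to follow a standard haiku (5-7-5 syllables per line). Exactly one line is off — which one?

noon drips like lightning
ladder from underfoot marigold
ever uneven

Line 1: "noon drips like lightning": 1+1+1+2 = 5 ✓
Line 2: "ladder from underfoot marigold": 2+1+3+3 = 9 (expected 7)
Line 3: "ever uneven": 2+3 = 5 ✓

The second line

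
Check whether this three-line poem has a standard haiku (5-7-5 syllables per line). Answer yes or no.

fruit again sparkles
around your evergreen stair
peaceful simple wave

Yes

Line 1: fruit (1), again (2), sparkles (2) → 5 ✓
Line 2: around (2), your (1), evergreen (3), stair (1) → 7 ✓
Line 3: peaceful (2), simple (2), wave (1) → 5 ✓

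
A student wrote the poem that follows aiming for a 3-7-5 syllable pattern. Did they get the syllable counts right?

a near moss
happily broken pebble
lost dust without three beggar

No

Line 1: a(1) + near(1) + moss(1) = 3 ✓
Line 2: happily(3) + broken(2) + pebble(2) = 7 ✓
Line 3: lost(1) + dust(1) + without(2) + three(1) + beggar(2) = 7 (expected 5)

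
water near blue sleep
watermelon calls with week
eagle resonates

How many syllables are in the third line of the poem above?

The third line: "eagle resonates": 2+3 = 5

5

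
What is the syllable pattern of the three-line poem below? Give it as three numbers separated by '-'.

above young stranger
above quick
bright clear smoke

5-3-3

Line 1: above(2) + young(1) + stranger(2) = 5
Line 2: above(2) + quick(1) = 3
Line 3: bright(1) + clear(1) + smoke(1) = 3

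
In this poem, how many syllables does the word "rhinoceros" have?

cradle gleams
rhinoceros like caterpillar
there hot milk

"rhinoceros" has 4 syllables.

4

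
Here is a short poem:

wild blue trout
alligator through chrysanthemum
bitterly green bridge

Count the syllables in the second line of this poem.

The second line: alligator (4), through (1), chrysanthemum (4) → 9

9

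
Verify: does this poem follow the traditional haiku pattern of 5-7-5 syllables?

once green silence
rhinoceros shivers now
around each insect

Line 1: once(1) + green(1) + silence(2) = 4 (expected 5)
Line 2: rhinoceros(4) + shivers(2) + now(1) = 7 ✓
Line 3: around(2) + each(1) + insect(2) = 5 ✓

No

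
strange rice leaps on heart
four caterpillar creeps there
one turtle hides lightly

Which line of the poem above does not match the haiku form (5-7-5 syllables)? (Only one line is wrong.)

The third line

Line 1: strange (1), rice (1), leaps (1), on (1), heart (1) → 5 ✓
Line 2: four (1), caterpillar (4), creeps (1), there (1) → 7 ✓
Line 3: one (1), turtle (2), hides (1), lightly (2) → 6 (expected 5)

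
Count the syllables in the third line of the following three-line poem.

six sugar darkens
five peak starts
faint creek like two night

The third line: faint (1), creek (1), like (1), two (1), night (1) → 5

5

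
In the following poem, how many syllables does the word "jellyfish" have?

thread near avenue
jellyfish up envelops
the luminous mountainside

3

"jellyfish" has 3 syllables.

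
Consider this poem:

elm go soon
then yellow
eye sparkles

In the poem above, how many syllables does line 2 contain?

Line 2: then(1) + yellow(2) = 3

3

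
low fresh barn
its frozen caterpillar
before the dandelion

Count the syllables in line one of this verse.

Line one: "low fresh barn": 1+1+1 = 3

3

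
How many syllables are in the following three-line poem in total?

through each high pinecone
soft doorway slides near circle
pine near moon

15

Line 1: through(1) + each(1) + high(1) + pinecone(2) = 5
Line 2: soft(1) + doorway(2) + slides(1) + near(1) + circle(2) = 7
Line 3: pine(1) + near(1) + moon(1) = 3
Total: 5 + 7 + 3 = 15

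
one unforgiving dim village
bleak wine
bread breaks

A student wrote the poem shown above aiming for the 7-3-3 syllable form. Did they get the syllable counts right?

No

Line 1: "one unforgiving dim village": 1+4+1+2 = 8 (expected 7)
Line 2: "bleak wine": 1+1 = 2 (expected 3)
Line 3: "bread breaks": 1+1 = 2 (expected 3)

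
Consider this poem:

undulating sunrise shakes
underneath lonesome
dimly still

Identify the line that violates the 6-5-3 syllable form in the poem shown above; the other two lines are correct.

The first line

Line 1: undulating(4) + sunrise(2) + shakes(1) = 7 (expected 6)
Line 2: underneath(3) + lonesome(2) = 5 ✓
Line 3: dimly(2) + still(1) = 3 ✓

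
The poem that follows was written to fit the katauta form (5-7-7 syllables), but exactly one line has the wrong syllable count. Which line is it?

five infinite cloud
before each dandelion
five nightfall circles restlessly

Line 1: five(1) + infinite(3) + cloud(1) = 5 ✓
Line 2: before(2) + each(1) + dandelion(4) = 7 ✓
Line 3: five(1) + nightfall(2) + circles(2) + restlessly(3) = 8 (expected 7)

Line 3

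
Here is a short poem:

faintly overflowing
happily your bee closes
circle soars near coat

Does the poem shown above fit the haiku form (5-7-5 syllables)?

Line 1: faintly(2) + overflowing(4) = 6 (expected 5)
Line 2: happily(3) + your(1) + bee(1) + closes(2) = 7 ✓
Line 3: circle(2) + soars(1) + near(1) + coat(1) = 5 ✓

No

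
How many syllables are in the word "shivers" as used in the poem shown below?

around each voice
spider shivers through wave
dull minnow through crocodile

2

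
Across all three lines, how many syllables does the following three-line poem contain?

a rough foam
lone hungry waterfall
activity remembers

Line 1: a(1) + rough(1) + foam(1) = 3
Line 2: lone(1) + hungry(2) + waterfall(3) = 6
Line 3: activity(4) + remembers(3) = 7
Total: 3 + 6 + 7 = 16

16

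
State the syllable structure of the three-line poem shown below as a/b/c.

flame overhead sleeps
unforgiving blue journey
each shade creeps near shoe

Line 1: "flame overhead sleeps": 1+3+1 = 5
Line 2: "unforgiving blue journey": 4+1+2 = 7
Line 3: "each shade creeps near shoe": 1+1+1+1+1 = 5

5/7/5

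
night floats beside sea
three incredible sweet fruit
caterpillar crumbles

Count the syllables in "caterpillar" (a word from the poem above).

4

"caterpillar" has 4 syllables.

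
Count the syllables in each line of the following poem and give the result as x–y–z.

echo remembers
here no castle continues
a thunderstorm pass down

Line 1: echo(2) + remembers(3) = 5
Line 2: here(1) + no(1) + castle(2) + continues(3) = 7
Line 3: a(1) + thunderstorm(3) + pass(1) + down(1) = 6

5–7–6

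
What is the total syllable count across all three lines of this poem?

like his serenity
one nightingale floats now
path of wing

Line 1: "like his serenity": 1+1+4 = 6
Line 2: "one nightingale floats now": 1+3+1+1 = 6
Line 3: "path of wing": 1+1+1 = 3
Total: 6 + 6 + 3 = 15

15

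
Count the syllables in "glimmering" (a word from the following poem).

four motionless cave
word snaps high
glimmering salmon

3

"glimmering" has 3 syllables.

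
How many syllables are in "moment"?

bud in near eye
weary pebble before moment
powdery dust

2

"moment" has 2 syllables.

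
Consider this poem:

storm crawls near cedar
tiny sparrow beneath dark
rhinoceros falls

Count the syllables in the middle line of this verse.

7

The middle line: "tiny sparrow beneath dark": 2+2+2+1 = 7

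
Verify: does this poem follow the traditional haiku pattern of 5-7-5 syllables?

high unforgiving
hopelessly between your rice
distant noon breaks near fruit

No

Line 1: high(1) + unforgiving(4) = 5 ✓
Line 2: hopelessly(3) + between(2) + your(1) + rice(1) = 7 ✓
Line 3: distant(2) + noon(1) + breaks(1) + near(1) + fruit(1) = 6 (expected 5)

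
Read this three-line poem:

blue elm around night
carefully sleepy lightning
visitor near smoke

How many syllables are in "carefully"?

3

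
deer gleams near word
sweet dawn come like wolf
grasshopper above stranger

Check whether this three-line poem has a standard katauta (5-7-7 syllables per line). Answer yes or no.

Line 1: deer(1) + gleams(1) + near(1) + word(1) = 4 (expected 5)
Line 2: sweet(1) + dawn(1) + come(1) + like(1) + wolf(1) = 5 (expected 7)
Line 3: grasshopper(3) + above(2) + stranger(2) = 7 ✓

No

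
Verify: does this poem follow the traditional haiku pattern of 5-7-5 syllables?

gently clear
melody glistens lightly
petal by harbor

No

Line 1: "gently clear": 2+1 = 3 (expected 5)
Line 2: "melody glistens lightly": 3+2+2 = 7 ✓
Line 3: "petal by harbor": 2+1+2 = 5 ✓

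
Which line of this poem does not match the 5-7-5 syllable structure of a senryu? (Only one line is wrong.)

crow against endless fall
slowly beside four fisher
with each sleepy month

Line 1: crow (1), against (2), endless (2), fall (1) → 6 (expected 5)
Line 2: slowly (2), beside (2), four (1), fisher (2) → 7 ✓
Line 3: with (1), each (1), sleepy (2), month (1) → 5 ✓

Line 1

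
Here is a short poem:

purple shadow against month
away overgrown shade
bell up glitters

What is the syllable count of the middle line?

6

The middle line: "away overgrown shade": 2+3+1 = 6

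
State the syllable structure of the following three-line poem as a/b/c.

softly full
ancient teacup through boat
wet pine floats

Line 1: softly (2), full (1) → 3
Line 2: ancient (2), teacup (2), through (1), boat (1) → 6
Line 3: wet (1), pine (1), floats (1) → 3

3/6/3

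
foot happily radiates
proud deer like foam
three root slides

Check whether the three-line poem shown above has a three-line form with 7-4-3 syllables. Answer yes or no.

Line 1: "foot happily radiates": 1+3+3 = 7 ✓
Line 2: "proud deer like foam": 1+1+1+1 = 4 ✓
Line 3: "three root slides": 1+1+1 = 3 ✓

Yes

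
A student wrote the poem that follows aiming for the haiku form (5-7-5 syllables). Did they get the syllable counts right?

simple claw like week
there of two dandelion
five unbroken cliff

Line 1: "simple claw like week": 2+1+1+1 = 5 ✓
Line 2: "there of two dandelion": 1+1+1+4 = 7 ✓
Line 3: "five unbroken cliff": 1+3+1 = 5 ✓

Yes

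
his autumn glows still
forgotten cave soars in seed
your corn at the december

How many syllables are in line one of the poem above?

Line one: "his autumn glows still": 1+2+1+1 = 5

5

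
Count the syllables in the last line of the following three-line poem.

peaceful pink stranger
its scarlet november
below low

3

The last line: below (2), low (1) → 3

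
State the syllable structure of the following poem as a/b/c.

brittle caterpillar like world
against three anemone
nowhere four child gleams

8/7/5

Line 1: "brittle caterpillar like world": 2+4+1+1 = 8
Line 2: "against three anemone": 2+1+4 = 7
Line 3: "nowhere four child gleams": 2+1+1+1 = 5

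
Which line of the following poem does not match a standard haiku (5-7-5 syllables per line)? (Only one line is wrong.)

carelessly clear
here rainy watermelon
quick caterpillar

Line 1

Line 1: carelessly(3) + clear(1) = 4 (expected 5)
Line 2: here(1) + rainy(2) + watermelon(4) = 7 ✓
Line 3: quick(1) + caterpillar(4) = 5 ✓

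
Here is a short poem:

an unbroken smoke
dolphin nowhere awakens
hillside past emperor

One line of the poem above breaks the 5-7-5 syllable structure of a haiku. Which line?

Line 3

Line 1: "an unbroken smoke": 1+3+1 = 5 ✓
Line 2: "dolphin nowhere awakens": 2+2+3 = 7 ✓
Line 3: "hillside past emperor": 2+1+3 = 6 (expected 5)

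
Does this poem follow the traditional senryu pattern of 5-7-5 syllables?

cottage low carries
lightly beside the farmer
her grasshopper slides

Yes

Line 1: cottage(2) + low(1) + carries(2) = 5 ✓
Line 2: lightly(2) + beside(2) + the(1) + farmer(2) = 7 ✓
Line 3: her(1) + grasshopper(3) + slides(1) = 5 ✓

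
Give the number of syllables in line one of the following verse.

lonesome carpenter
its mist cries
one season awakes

Line one: "lonesome carpenter": 2+3 = 5

5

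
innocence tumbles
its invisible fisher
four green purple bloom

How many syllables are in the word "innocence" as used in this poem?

3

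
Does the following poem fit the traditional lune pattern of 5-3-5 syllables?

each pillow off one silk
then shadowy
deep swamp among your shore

Line 1: "each pillow off one silk": 1+2+1+1+1 = 6 (expected 5)
Line 2: "then shadowy": 1+3 = 4 (expected 3)
Line 3: "deep swamp among your shore": 1+1+2+1+1 = 6 (expected 5)

No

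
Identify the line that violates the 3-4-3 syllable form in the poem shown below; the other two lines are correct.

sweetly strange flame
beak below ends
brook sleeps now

Line 1: "sweetly strange flame": 2+1+1 = 4 (expected 3)
Line 2: "beak below ends": 1+2+1 = 4 ✓
Line 3: "brook sleeps now": 1+1+1 = 3 ✓

The first line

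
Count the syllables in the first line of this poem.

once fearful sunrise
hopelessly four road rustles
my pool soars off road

The first line: "once fearful sunrise": 1+2+2 = 5

5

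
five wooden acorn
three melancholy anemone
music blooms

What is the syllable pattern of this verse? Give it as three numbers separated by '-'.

5-9-3

Line 1: "five wooden acorn": 1+2+2 = 5
Line 2: "three melancholy anemone": 1+4+4 = 9
Line 3: "music blooms": 2+1 = 3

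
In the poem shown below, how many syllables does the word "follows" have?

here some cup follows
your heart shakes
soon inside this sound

2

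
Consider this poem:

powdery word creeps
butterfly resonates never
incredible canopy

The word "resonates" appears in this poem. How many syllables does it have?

3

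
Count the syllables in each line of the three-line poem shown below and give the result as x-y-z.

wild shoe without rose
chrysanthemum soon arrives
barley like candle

5-7-5

Line 1: "wild shoe without rose": 1+1+2+1 = 5
Line 2: "chrysanthemum soon arrives": 4+1+2 = 7
Line 3: "barley like candle": 2+1+2 = 5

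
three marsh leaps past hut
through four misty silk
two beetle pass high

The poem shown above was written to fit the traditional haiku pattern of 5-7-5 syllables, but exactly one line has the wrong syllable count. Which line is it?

Line 1: three(1) + marsh(1) + leaps(1) + past(1) + hut(1) = 5 ✓
Line 2: through(1) + four(1) + misty(2) + silk(1) = 5 (expected 7)
Line 3: two(1) + beetle(2) + pass(1) + high(1) = 5 ✓

Line 2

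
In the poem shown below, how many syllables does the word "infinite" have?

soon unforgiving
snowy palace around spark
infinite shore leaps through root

3

"infinite" has 3 syllables.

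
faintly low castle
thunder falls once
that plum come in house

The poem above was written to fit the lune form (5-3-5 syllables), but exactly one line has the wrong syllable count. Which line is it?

Line 1: faintly(2) + low(1) + castle(2) = 5 ✓
Line 2: thunder(2) + falls(1) + once(1) = 4 (expected 3)
Line 3: that(1) + plum(1) + come(1) + in(1) + house(1) = 5 ✓

Line 2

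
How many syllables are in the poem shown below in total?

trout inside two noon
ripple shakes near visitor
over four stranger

17

Line 1: trout(1) + inside(2) + two(1) + noon(1) = 5
Line 2: ripple(2) + shakes(1) + near(1) + visitor(3) = 7
Line 3: over(2) + four(1) + stranger(2) = 5
Total: 5 + 7 + 5 = 17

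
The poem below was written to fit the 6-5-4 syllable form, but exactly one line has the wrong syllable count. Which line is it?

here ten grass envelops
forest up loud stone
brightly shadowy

Line 1: "here ten grass envelops": 1+1+1+3 = 6 ✓
Line 2: "forest up loud stone": 2+1+1+1 = 5 ✓
Line 3: "brightly shadowy": 2+3 = 5 (expected 4)

Line 3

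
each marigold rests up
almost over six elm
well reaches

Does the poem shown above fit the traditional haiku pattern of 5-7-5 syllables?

Line 1: "each marigold rests up": 1+3+1+1 = 6 (expected 5)
Line 2: "almost over six elm": 2+2+1+1 = 6 (expected 7)
Line 3: "well reaches": 1+2 = 3 (expected 5)

No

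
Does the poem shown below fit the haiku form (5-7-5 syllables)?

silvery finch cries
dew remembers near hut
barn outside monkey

No

Line 1: "silvery finch cries": 3+1+1 = 5 ✓
Line 2: "dew remembers near hut": 1+3+1+1 = 6 (expected 7)
Line 3: "barn outside monkey": 1+2+2 = 5 ✓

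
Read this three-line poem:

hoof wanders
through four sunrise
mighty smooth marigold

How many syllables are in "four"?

1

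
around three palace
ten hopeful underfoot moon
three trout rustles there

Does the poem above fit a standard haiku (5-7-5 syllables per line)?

Line 1: around (2), three (1), palace (2) → 5 ✓
Line 2: ten (1), hopeful (2), underfoot (3), moon (1) → 7 ✓
Line 3: three (1), trout (1), rustles (2), there (1) → 5 ✓

Yes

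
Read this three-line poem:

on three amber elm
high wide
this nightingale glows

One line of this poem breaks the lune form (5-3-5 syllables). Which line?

The second line

Line 1: "on three amber elm": 1+1+2+1 = 5 ✓
Line 2: "high wide": 1+1 = 2 (expected 3)
Line 3: "this nightingale glows": 1+3+1 = 5 ✓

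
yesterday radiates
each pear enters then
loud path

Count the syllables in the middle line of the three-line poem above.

The middle line: "each pear enters then": 1+1+2+1 = 5

5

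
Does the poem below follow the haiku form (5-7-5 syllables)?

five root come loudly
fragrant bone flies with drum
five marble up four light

No

Line 1: "five root come loudly": 1+1+1+2 = 5 ✓
Line 2: "fragrant bone flies with drum": 2+1+1+1+1 = 6 (expected 7)
Line 3: "five marble up four light": 1+2+1+1+1 = 6 (expected 5)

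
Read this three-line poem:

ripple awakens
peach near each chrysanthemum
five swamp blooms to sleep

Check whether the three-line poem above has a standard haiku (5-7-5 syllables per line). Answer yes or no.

Line 1: ripple(2) + awakens(3) = 5 ✓
Line 2: peach(1) + near(1) + each(1) + chrysanthemum(4) = 7 ✓
Line 3: five(1) + swamp(1) + blooms(1) + to(1) + sleep(1) = 5 ✓

Yes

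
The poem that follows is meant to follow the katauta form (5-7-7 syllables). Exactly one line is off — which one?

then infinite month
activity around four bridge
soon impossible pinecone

Line 1: then(1) + infinite(3) + month(1) = 5 ✓
Line 2: activity(4) + around(2) + four(1) + bridge(1) = 8 (expected 7)
Line 3: soon(1) + impossible(4) + pinecone(2) = 7 ✓

The second line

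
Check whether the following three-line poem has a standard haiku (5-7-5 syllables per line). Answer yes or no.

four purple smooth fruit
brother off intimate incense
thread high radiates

Line 1: four (1), purple (2), smooth (1), fruit (1) → 5 ✓
Line 2: brother (2), off (1), intimate (3), incense (2) → 8 (expected 7)
Line 3: thread (1), high (1), radiates (3) → 5 ✓

No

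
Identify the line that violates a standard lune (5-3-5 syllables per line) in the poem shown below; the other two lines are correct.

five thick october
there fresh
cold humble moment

Line 1: five (1), thick (1), october (3) → 5 ✓
Line 2: there (1), fresh (1) → 2 (expected 3)
Line 3: cold (1), humble (2), moment (2) → 5 ✓

The second line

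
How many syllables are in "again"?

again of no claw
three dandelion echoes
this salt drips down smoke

"again" has 2 syllables.

2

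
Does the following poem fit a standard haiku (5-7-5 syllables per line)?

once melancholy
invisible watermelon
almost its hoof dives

No

Line 1: once (1), melancholy (4) → 5 ✓
Line 2: invisible (4), watermelon (4) → 8 (expected 7)
Line 3: almost (2), its (1), hoof (1), dives (1) → 5 ✓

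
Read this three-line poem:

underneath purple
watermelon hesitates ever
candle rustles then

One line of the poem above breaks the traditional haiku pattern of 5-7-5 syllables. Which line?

Line 1: underneath (3), purple (2) → 5 ✓
Line 2: watermelon (4), hesitates (3), ever (2) → 9 (expected 7)
Line 3: candle (2), rustles (2), then (1) → 5 ✓

Line 2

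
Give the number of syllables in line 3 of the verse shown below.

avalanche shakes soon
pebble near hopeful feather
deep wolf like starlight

5

Line 3: "deep wolf like starlight": 1+1+1+2 = 5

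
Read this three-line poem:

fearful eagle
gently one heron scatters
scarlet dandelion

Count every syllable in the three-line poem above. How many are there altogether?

Line 1: fearful (2), eagle (2) → 4
Line 2: gently (2), one (1), heron (2), scatters (2) → 7
Line 3: scarlet (2), dandelion (4) → 6
Total: 4 + 7 + 6 = 17

17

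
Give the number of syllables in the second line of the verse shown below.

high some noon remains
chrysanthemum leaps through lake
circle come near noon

7

The second line: chrysanthemum (4), leaps (1), through (1), lake (1) → 7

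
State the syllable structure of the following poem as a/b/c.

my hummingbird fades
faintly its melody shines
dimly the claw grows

5/7/5

Line 1: my(1) + hummingbird(3) + fades(1) = 5
Line 2: faintly(2) + its(1) + melody(3) + shines(1) = 7
Line 3: dimly(2) + the(1) + claw(1) + grows(1) = 5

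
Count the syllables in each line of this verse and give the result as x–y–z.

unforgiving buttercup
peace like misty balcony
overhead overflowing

7–7–7

Line 1: unforgiving(4) + buttercup(3) = 7
Line 2: peace(1) + like(1) + misty(2) + balcony(3) = 7
Line 3: overhead(3) + overflowing(4) = 7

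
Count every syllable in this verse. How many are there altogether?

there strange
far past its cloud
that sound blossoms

Line 1: "there strange": 1+1 = 2
Line 2: "far past its cloud": 1+1+1+1 = 4
Line 3: "that sound blossoms": 1+1+2 = 4
Total: 2 + 4 + 4 = 10

10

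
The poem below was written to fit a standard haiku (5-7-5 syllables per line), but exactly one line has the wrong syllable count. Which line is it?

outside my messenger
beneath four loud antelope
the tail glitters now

Line 1: "outside my messenger": 2+1+3 = 6 (expected 5)
Line 2: "beneath four loud antelope": 2+1+1+3 = 7 ✓
Line 3: "the tail glitters now": 1+1+2+1 = 5 ✓

The first line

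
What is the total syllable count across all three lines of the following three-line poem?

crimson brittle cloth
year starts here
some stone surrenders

Line 1: crimson(2) + brittle(2) + cloth(1) = 5
Line 2: year(1) + starts(1) + here(1) = 3
Line 3: some(1) + stone(1) + surrenders(3) = 5
Total: 5 + 3 + 5 = 13

13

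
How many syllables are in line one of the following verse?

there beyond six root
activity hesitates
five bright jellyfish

5

Line one: there (1), beyond (2), six (1), root (1) → 5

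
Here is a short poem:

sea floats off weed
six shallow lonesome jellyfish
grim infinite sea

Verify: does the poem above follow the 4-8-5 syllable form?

Yes

Line 1: sea (1), floats (1), off (1), weed (1) → 4 ✓
Line 2: six (1), shallow (2), lonesome (2), jellyfish (3) → 8 ✓
Line 3: grim (1), infinite (3), sea (1) → 5 ✓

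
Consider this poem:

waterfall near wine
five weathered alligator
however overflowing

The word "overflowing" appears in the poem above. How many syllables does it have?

4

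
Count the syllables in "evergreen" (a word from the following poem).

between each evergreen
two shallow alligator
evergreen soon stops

3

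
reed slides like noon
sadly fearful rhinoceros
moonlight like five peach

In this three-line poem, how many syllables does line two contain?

8

Line two: sadly (2), fearful (2), rhinoceros (4) → 8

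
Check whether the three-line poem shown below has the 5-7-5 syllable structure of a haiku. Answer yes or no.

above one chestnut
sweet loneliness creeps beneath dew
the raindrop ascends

No

Line 1: above(2) + one(1) + chestnut(2) = 5 ✓
Line 2: sweet(1) + loneliness(3) + creeps(1) + beneath(2) + dew(1) = 8 (expected 7)
Line 3: the(1) + raindrop(2) + ascends(2) = 5 ✓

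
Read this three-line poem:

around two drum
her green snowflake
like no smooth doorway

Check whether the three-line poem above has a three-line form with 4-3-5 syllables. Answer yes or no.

No

Line 1: around (2), two (1), drum (1) → 4 ✓
Line 2: her (1), green (1), snowflake (2) → 4 (expected 3)
Line 3: like (1), no (1), smooth (1), doorway (2) → 5 ✓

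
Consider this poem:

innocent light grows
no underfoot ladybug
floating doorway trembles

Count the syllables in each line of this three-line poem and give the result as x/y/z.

5/7/6

Line 1: innocent (3), light (1), grows (1) → 5
Line 2: no (1), underfoot (3), ladybug (3) → 7
Line 3: floating (2), doorway (2), trembles (2) → 6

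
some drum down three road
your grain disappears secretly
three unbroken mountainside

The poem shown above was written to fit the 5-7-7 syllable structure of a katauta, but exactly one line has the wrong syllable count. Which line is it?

The second line

Line 1: some(1) + drum(1) + down(1) + three(1) + road(1) = 5 ✓
Line 2: your(1) + grain(1) + disappears(3) + secretly(3) = 8 (expected 7)
Line 3: three(1) + unbroken(3) + mountainside(3) = 7 ✓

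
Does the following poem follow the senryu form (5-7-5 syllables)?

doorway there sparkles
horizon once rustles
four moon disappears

Line 1: "doorway there sparkles": 2+1+2 = 5 ✓
Line 2: "horizon once rustles": 3+1+2 = 6 (expected 7)
Line 3: "four moon disappears": 1+1+3 = 5 ✓

No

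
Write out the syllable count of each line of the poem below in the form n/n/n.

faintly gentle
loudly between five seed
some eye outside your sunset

4/6/7

Line 1: faintly (2), gentle (2) → 4
Line 2: loudly (2), between (2), five (1), seed (1) → 6
Line 3: some (1), eye (1), outside (2), your (1), sunset (2) → 7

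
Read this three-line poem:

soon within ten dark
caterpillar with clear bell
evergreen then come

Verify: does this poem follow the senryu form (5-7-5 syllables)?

Line 1: soon(1) + within(2) + ten(1) + dark(1) = 5 ✓
Line 2: caterpillar(4) + with(1) + clear(1) + bell(1) = 7 ✓
Line 3: evergreen(3) + then(1) + come(1) = 5 ✓

Yes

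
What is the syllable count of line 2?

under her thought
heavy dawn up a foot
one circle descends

6

Line 2: "heavy dawn up a foot": 2+1+1+1+1 = 6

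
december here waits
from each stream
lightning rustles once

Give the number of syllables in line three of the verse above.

Line three: "lightning rustles once": 2+2+1 = 5

5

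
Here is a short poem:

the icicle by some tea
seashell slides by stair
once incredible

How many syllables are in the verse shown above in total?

17

Line 1: "the icicle by some tea": 1+3+1+1+1 = 7
Line 2: "seashell slides by stair": 2+1+1+1 = 5
Line 3: "once incredible": 1+4 = 5
Total: 7 + 5 + 5 = 17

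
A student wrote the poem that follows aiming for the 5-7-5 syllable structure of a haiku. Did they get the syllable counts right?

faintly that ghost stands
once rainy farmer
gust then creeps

Line 1: faintly (2), that (1), ghost (1), stands (1) → 5 ✓
Line 2: once (1), rainy (2), farmer (2) → 5 (expected 7)
Line 3: gust (1), then (1), creeps (1) → 3 (expected 5)

No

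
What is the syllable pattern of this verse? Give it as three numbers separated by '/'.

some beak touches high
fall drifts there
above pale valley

Line 1: "some beak touches high": 1+1+2+1 = 5
Line 2: "fall drifts there": 1+1+1 = 3
Line 3: "above pale valley": 2+1+2 = 5

5/3/5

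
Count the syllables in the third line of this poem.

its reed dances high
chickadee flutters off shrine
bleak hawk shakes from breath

5

The third line: bleak (1), hawk (1), shakes (1), from (1), breath (1) → 5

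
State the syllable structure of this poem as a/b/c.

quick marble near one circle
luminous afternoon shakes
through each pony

Line 1: "quick marble near one circle": 1+2+1+1+2 = 7
Line 2: "luminous afternoon shakes": 3+3+1 = 7
Line 3: "through each pony": 1+1+2 = 4

7/7/4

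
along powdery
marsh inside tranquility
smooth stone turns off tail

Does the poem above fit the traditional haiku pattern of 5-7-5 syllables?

Yes

Line 1: "along powdery": 2+3 = 5 ✓
Line 2: "marsh inside tranquility": 1+2+4 = 7 ✓
Line 3: "smooth stone turns off tail": 1+1+1+1+1 = 5 ✓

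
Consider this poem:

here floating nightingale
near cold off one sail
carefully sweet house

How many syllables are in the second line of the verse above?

5

The second line: near (1), cold (1), off (1), one (1), sail (1) → 5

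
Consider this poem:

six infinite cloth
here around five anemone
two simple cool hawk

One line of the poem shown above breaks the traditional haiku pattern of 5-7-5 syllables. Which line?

Line 2

Line 1: six (1), infinite (3), cloth (1) → 5 ✓
Line 2: here (1), around (2), five (1), anemone (4) → 8 (expected 7)
Line 3: two (1), simple (2), cool (1), hawk (1) → 5 ✓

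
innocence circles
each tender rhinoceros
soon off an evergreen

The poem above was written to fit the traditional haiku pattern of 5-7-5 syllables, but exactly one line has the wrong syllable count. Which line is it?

Line 1: "innocence circles": 3+2 = 5 ✓
Line 2: "each tender rhinoceros": 1+2+4 = 7 ✓
Line 3: "soon off an evergreen": 1+1+1+3 = 6 (expected 5)

Line 3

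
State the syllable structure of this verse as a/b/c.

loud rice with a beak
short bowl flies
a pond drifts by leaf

Line 1: loud (1), rice (1), with (1), a (1), beak (1) → 5
Line 2: short (1), bowl (1), flies (1) → 3
Line 3: a (1), pond (1), drifts (1), by (1), leaf (1) → 5

5/3/5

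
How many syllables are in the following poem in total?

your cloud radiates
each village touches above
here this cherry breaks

Line 1: your(1) + cloud(1) + radiates(3) = 5
Line 2: each(1) + village(2) + touches(2) + above(2) = 7
Line 3: here(1) + this(1) + cherry(2) + breaks(1) = 5
Total: 5 + 7 + 5 = 17

17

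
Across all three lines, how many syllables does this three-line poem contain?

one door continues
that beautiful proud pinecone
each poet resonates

18

Line 1: "one door continues": 1+1+3 = 5
Line 2: "that beautiful proud pinecone": 1+3+1+2 = 7
Line 3: "each poet resonates": 1+2+3 = 6
Total: 5 + 7 + 6 = 18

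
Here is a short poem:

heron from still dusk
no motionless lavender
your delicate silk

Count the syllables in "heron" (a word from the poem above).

2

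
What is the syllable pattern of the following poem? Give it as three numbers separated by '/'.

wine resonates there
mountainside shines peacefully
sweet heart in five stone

Line 1: wine (1), resonates (3), there (1) → 5
Line 2: mountainside (3), shines (1), peacefully (3) → 7
Line 3: sweet (1), heart (1), in (1), five (1), stone (1) → 5

5/7/5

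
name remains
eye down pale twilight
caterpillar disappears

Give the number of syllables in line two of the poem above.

5

Line two: eye(1) + down(1) + pale(1) + twilight(2) = 5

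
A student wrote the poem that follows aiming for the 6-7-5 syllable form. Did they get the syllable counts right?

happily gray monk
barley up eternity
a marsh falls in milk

Line 1: "happily gray monk": 3+1+1 = 5 (expected 6)
Line 2: "barley up eternity": 2+1+4 = 7 ✓
Line 3: "a marsh falls in milk": 1+1+1+1+1 = 5 ✓

No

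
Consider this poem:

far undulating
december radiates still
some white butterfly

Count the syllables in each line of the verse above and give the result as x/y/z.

Line 1: far (1), undulating (4) → 5
Line 2: december (3), radiates (3), still (1) → 7
Line 3: some (1), white (1), butterfly (3) → 5

5/7/5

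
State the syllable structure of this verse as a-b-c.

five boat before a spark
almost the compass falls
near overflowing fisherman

Line 1: five(1) + boat(1) + before(2) + a(1) + spark(1) = 6
Line 2: almost(2) + the(1) + compass(2) + falls(1) = 6
Line 3: near(1) + overflowing(4) + fisherman(3) = 8

6-6-8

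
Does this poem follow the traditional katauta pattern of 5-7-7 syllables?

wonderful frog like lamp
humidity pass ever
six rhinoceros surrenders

No

Line 1: "wonderful frog like lamp": 3+1+1+1 = 6 (expected 5)
Line 2: "humidity pass ever": 4+1+2 = 7 ✓
Line 3: "six rhinoceros surrenders": 1+4+3 = 8 (expected 7)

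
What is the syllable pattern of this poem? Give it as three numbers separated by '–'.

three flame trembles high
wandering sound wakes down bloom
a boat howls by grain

Line 1: "three flame trembles high": 1+1+2+1 = 5
Line 2: "wandering sound wakes down bloom": 3+1+1+1+1 = 7
Line 3: "a boat howls by grain": 1+1+1+1+1 = 5

5–7–5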